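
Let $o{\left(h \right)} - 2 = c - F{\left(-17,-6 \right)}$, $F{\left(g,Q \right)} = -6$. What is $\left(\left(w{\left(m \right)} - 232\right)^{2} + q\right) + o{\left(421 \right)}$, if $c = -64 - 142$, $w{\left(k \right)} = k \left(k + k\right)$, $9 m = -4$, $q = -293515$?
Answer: $- \frac{1575113393}{6561} \approx -2.4007 \cdot 10^{5}$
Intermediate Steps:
$m = - \frac{4}{9}$ ($m = \frac{1}{9} \left(-4\right) = - \frac{4}{9} \approx -0.44444$)
$w{\left(k \right)} = 2 k^{2}$ ($w{\left(k \right)} = k 2 k = 2 k^{2}$)
$c = -206$ ($c = -64 - 142 = -206$)
$o{\left(h \right)} = -198$ ($o{\left(h \right)} = 2 - 200 = -198$)
$\left(\left(w{\left(m \right)} - 232\right)^{2} + q\right) + o{\left(421 \right)} = \left(\left(2 \left(- \frac{4}{9}\right)^{2} - 232\right)^{2} - 293515\right) - 198 = \left(\left(2 \cdot \frac{16}{81} - 232\right)^{2} - 293515\right) - 198 = \left(\left(\frac{32}{81} - 232\right)^{2} - 293515\right) - 198 = \left(\left(- \frac{18760}{81}\right)^{2} - 293515\right) - 198 = \left(\frac{351937600}{6561} - 293515\right) - 198 = - \frac{1573814315}{6561} - 198 = - \frac{1575113393}{6561}$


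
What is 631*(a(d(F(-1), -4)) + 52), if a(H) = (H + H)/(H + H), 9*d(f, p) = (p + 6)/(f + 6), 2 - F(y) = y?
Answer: 33443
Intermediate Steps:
F(y) = 2 - y
d(f, p) = (6 + p)/(9*(6 + f)) (d(f, p) = ((p + 6)/(f + 6))/9 = ((6 + p)/(6 + f))/9 = (6 + p)/(9*(6 + f)))
a(H) = 1 (a(H) = (2*H)/((2*H)) = (2*H)*(1/(2*H)) = 1)
631*(a(d(F(-1), -4)) + 52) = 631*(1 + 52) = 631*53 = 33443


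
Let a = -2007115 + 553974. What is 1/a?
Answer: -1/1453141 ≈ -6.8816e-7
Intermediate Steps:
a = -1453141
1/a = 1/(-1453141) = -1/1453141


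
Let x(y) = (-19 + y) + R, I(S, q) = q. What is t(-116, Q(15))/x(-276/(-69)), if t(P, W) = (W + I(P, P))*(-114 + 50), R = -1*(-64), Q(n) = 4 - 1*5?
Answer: 7488/49 ≈ 152.82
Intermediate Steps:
Q(n) = -1 (Q(n) = 4 - 5 = -1)
R = 64
t(P, W) = -64*P - 64*W (t(P, W) = (W + P)*(-114 + 50) = (P + W)*(-64) = -64*P - 64*W)
x(y) = 45 + y (x(y) = (-19 + y) + 64 = 45 + y)
t(-116, Q(15))/x(-276/(-69)) = (-64*(-116) - 64*(-1))/(45 - 276/(-69)) = (7424 + 64)/(45 - 276*(-1/69)) = 7488/(45 + 4) = 7488/49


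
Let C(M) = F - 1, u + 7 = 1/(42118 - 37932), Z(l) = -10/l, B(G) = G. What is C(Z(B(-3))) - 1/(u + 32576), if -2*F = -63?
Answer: 8316355563/272667670 ≈ 30.500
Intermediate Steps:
u = -29301/4186 (u = -7 + 1/(42118 - 37932) = -7 + 1/4186 = -29301/4186 ≈ -6.9998)
F = 63/2 (F = -1/2*(-63) = 63/2 ≈ 31.500)
C(M) = 61/2 (C(M) = 63/2 - 1 = 61/2)
C(Z(B(-3))) - 1/(u + 32576) = 61/2 - 1/(-29301/4186 + 32576) = 61/2 - 1/136333835/4186 = 61/2 - 1*4186/136333835 = 61/2 - 4186/136333835 = 8316355563/272667670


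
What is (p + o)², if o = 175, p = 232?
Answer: 165649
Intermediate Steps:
(p + o)² = (232 + 175)² = 407² = 165649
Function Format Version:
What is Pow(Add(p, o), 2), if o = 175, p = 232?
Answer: 165649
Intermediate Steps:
Pow(Add(p, o), 2) = Pow(Add(232, 175), 2) = Pow(407, 2) = 165649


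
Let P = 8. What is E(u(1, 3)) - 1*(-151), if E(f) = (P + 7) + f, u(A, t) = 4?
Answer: 170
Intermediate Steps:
E(f) = 15 + f (E(f) = (8 + 7) + f = 15 + f)
E(u(1, 3)) - 1*(-151) = (15 + 4) - 1*(-151) = 19 + 151 = 170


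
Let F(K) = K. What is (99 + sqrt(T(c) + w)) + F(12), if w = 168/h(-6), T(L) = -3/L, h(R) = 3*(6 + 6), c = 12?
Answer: 111 + sqrt(159)/6 ≈ 113.10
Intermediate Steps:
h(R) = 36 (h(R) = 3*12 = 36)
w = 14/3 (w = 168/36 = 168*(1/36) = 14/3 ≈ 4.6667)
(99 + sqrt(T(c) + w)) + F(12) = (99 + sqrt(-3/12 + 14/3)) + 12 = (99 + sqrt(-3*1/12 + 14/3)) + 12 = (99 + sqrt(-1/4 + 14/3)) + 12 = (99 + sqrt(53/12)) + 12 = (99 + sqrt(159)/6) + 12 = 111 + sqrt(159)/6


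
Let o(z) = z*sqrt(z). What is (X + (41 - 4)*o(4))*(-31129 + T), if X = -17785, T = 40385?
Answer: -161878184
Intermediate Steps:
o(z) = z**(3/2)
(X + (41 - 4)*o(4))*(-31129 + T) = (-17785 + (41 - 4)*4**(3/2))*(-31129 + 40385) = (-17785 + 37*8)*9256 = (-17785 + 296)*9256 = -17489*9256 = -161878184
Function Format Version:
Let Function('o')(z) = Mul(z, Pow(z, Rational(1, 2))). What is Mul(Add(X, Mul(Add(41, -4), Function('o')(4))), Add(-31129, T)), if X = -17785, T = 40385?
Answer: -161878184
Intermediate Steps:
Function('o')(z) = Pow(z, Rational(3, 2))
Mul(Add(X, Mul(Add(41, -4), Function('o')(4))), Add(-31129, T)) = Mul(Add(-17785, Mul(Add(41, -4), Pow(4, Rational(3, 2)))), Add(-31129, 40385)) = Mul(Add(-17785, Mul(37, 8)), 9256) = Mul(Add(-17785, 296), 9256) = Mul(-17489, 9256) = -161878184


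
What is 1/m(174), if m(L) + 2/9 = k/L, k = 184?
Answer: 261/218 ≈ 1.1972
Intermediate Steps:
m(L) = -2/9 + 184/L
1/m(174) = 1/(-2/9 + 184/174) = 1/(-2/9 + 184*(1/174)) = 1/(-2/9 + 92/87) = 1/(218/261) = 261/218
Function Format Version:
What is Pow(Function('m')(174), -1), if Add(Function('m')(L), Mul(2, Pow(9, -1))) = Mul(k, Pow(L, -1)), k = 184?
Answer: Rational(261, 218) ≈ 1.1972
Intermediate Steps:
Function('m')(L) = Add(Rational(-2, 9), Mul(184, Pow(L, -1)))
Pow(Function('m')(174), -1) = Pow(Add(Rational(-2, 9), Mul(184, Pow(174, -1))), -1) = Pow(Add(Rational(-2, 9), Mul(184, Rational(1, 174))), -1) = Pow(Add(Rational(-2, 9), Rational(92, 87)), -1) = Pow(Rational(218, 261), -1) = Rational(261, 218)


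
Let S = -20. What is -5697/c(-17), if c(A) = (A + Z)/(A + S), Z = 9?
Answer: -210789/8 ≈ -26349.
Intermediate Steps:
c(A) = (9 + A)/(-20 + A) (c(A) = (A + 9)/(A - 20) = (9 + A)/(-20 + A))
-5697/c(-17) = -5697*(-20 - 17)/(9 - 17) = -5697/(-8/(-37)) = -5697/((-1/37*(-8))) = -5697/8/37 = -5697*37/8 = -210789/8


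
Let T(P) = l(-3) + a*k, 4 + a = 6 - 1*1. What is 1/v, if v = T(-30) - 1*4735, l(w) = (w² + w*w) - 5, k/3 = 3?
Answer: -1/4713 ≈ -0.00021218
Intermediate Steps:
k = 9 (k = 3*3 = 9)
a = 1 (a = -4 + (6 - 1*1) = -4 + (6 - 1) = -4 + 5 = 1)
l(w) = -5 + 2*w² (l(w) = (w² + w²) - 5 = 2*w² - 5 = -5 + 2*w²)
T(P) = 22 (T(P) = (-5 + 2*(-3)²) + 1*9 = (-5 + 2*9) + 9 = (-5 + 18) + 9 = 13 + 9 = 22)
v = -4713 (v = 22 - 1*4735 = 22 - 4735 = -4713)
1/v = 1/(-4713) = -1/4713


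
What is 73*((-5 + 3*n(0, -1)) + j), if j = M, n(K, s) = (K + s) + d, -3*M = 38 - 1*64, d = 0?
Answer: 146/3 ≈ 48.667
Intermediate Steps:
M = 26/3 (M = -(38 - 1*64)/3 = -(38 - 64)/3 = -⅓*(-26) = 26/3 ≈ 8.6667)
n(K, s) = K + s (n(K, s) = (K + s) + 0 = K + s)
j = 26/3 ≈ 8.6667
73*((-5 + 3*n(0, -1)) + j) = 73*((-5 + 3*(0 - 1)) + 26/3) = 73*((-5 + 3*(-1)) + 26/3) = 73*((-5 - 3) + 26/3) = 73*(-8 + 26/3) = 73*(⅔) = 146/3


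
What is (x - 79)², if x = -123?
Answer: 40804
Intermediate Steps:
(x - 79)² = (-123 - 79)² = (-202)² = 40804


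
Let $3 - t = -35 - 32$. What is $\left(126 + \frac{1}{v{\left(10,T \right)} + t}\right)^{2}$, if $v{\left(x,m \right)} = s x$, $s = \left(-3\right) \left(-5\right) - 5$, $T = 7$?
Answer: $\frac{458859241}{28900} \approx 15877.0$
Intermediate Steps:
$s = 10$ ($s = 15 - 5 = 10$)
$t = 70$ ($t = 3 - \left(-35 - 32\right) = 3 - -67 = 3 + 67 = 70$)
$v{\left(x,m \right)} = 10 x$
$\left(126 + \frac{1}{v{\left(10,T \right)} + t}\right)^{2} = \left(126 + \frac{1}{10 \cdot 10 + 70}\right)^{2} = \left(126 + \frac{1}{100 + 70}\right)^{2} = \left(126 + \frac{1}{170}\right)^{2} = \left(\frac{21421}{170}\right)^{2} = \frac{458859241}{28900}$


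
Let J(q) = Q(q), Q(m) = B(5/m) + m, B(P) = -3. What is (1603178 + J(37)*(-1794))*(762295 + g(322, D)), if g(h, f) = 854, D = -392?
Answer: 1176914651118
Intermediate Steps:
Q(m) = -3 + m
J(q) = -3 + q
(1603178 + J(37)*(-1794))*(762295 + g(322, D)) = (1603178 + (-3 + 37)*(-1794))*(762295 + 854) = (1603178 + 34*(-1794))*763149 = (1603178 - 60996)*763149 = 1542182*763149 = 1176914651118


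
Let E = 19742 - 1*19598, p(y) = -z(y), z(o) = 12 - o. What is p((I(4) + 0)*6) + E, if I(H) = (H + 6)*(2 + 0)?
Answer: 252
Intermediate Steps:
I(H) = 12 + 2*H (I(H) = (6 + H)*2 = 12 + 2*H)
p(y) = -12 + y (p(y) = -(12 - y) = -12 + y)
E = 144 (E = 19742 - 19598 = 144)
p((I(4) + 0)*6) + E = (-12 + ((12 + 2*4) + 0)*6) + 144 = (-12 + ((12 + 8) + 0)*6) + 144 = (-12 + (20 + 0)*6) + 144 = (-12 + 20*6) + 144 = (-12 + 120) + 144 = 108 + 144 = 252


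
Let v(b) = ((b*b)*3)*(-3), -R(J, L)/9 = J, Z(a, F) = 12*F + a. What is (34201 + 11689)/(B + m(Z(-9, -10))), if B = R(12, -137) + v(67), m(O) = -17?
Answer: -22945/20263 ≈ -1.1324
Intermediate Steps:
Z(a, F) = a + 12*F
R(J, L) = -9*J
v(b) = -9*b² (v(b) = (b²*3)*(-3) = (3*b²)*(-3) = -9*b²)
B = -40509 (B = -9*12 - 9*67² = -108 - 9*4489 = -108 - 40401 = -40509)
(34201 + 11689)/(B + m(Z(-9, -10))) = (34201 + 11689)/(-40509 - 17) = 45890/(-40526) = 45890*(-1/40526) = -22945/20263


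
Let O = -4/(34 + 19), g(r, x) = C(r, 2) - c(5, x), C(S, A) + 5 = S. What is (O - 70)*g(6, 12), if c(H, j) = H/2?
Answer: 5571/53 ≈ 105.11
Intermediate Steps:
C(S, A) = -5 + S
c(H, j) = H/2 (c(H, j) = H*(½) = H/2)
g(r, x) = -15/2 + r (g(r, x) = (-5 + r) - 5/2 = -15/2 + r)
O = -4/53 ≈ -0.075472
(O - 70)*g(6, 12) = (-4/53 - 70)*(-15/2 + 6) = -3714/53*(-3/2) = 5571/53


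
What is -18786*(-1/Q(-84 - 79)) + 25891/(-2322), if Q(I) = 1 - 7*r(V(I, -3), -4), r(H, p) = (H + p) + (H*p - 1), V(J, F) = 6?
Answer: 81125/774 ≈ 104.81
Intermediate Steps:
r(H, p) = -1 + H + p + H*p (r(H, p) = (H + p) + (-1 + H*p) = -1 + H + p + H*p)
Q(I) = 162 (Q(I) = 1 - 7*(-1 + 6 - 4 + 6*(-4)) = 1 - 7*(-1 + 6 - 4 - 24) = 1 - 7*(-23) = 1 + 161 = 162)
-18786*(-1/Q(-84 - 79)) + 25891/(-2322) = -18786/((-1*162)) + 25891/(-2322) = -18786/(-162) + 25891*(-1/2322) = -18786*(-1/162) - 25891/2322 = 3131/27 - 25891/2322 = 81125/774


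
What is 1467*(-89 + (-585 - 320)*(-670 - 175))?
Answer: 1121721012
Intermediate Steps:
1467*(-89 + (-585 - 320)*(-670 - 175)) = 1467*(-89 - 905*(-845)) = 1467*(-89 + 764725) = 1467*764636 = 1121721012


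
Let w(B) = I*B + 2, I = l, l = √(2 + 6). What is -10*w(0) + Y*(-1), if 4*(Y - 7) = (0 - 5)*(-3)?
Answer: -123/4 ≈ -30.750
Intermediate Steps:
Y = 43/4 (Y = 7 + ((0 - 5)*(-3))/4 = 7 + (-5*(-3))/4 = 7 + (¼)*15 = 7 + 15/4 = 43/4 ≈ 10.750)
l = 2*√2 (l = √8 = 2*√2 ≈ 2.8284)
I = 2*√2 ≈ 2.8284
w(B) = 2 + 2*B*√2 (w(B) = (2*√2)*B + 2 = 2*B*√2 + 2 = 2 + 2*B*√2)
-10*w(0) + Y*(-1) = -10*(2 + 2*0*√2) + (43/4)*(-1) = -10*(2 + 0) - 43/4 = -10*2 - 43/4 = -20 - 43/4 = -123/4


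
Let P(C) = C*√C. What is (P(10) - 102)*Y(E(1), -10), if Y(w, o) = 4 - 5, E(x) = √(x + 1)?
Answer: 102 - 10*√10 ≈ 70.377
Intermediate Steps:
P(C) = C^(3/2)
E(x) = √(1 + x)
Y(w, o) = -1
(P(10) - 102)*Y(E(1), -10) = (10^(3/2) - 102)*(-1) = (10*√10 - 102)*(-1) = (-102 + 10*√10)*(-1) = 102 - 10*√10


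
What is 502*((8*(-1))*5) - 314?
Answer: -20394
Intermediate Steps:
502*((8*(-1))*5) - 314 = 502*(-8*5) - 314 = 502*(-40) - 314 = -20080 - 314 = -20394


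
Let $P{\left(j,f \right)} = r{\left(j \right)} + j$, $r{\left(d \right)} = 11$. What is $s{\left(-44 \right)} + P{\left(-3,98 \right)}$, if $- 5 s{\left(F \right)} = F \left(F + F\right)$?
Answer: $- \frac{3832}{5} \approx -766.4$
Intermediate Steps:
$s{\left(F \right)} = - \frac{2 F^{2}}{5}$ ($s{\left(F \right)} = - \frac{F \left(F + F\right)}{5} = - \frac{F 2 F}{5} = - \frac{2 F^{2}}{5}$)
$P{\left(j,f \right)} = 11 + j$
$s{\left(-44 \right)} + P{\left(-3,98 \right)} = - \frac{2 \left(-44\right)^{2}}{5} + \left(11 - 3\right) = \left(- \frac{2}{5}\right) 1936 + 8 = - \frac{3872}{5} + 8 = - \frac{3832}{5}$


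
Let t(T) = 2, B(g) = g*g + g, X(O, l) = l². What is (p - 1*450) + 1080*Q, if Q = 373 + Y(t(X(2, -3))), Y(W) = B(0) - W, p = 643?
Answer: 400873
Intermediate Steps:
B(g) = g + g² (B(g) = g² + g = g + g²)
Y(W) = -W (Y(W) = 0*(1 + 0) - W = 0*1 - W = 0 - W = -W)
Q = 371 (Q = 373 - 1*2 = 373 - 2 = 371)
(p - 1*450) + 1080*Q = (643 - 1*450) + 1080*371 = (643 - 450) + 400680 = 193 + 400680 = 400873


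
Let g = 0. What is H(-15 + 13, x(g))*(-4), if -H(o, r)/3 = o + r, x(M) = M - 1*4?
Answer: -72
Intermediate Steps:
x(M) = -4 + M (x(M) = M - 4 = -4 + M)
H(o, r) = -3*o - 3*r (H(o, r) = -3*(o + r) = -3*o - 3*r)
H(-15 + 13, x(g))*(-4) = (-3*(-15 + 13) - 3*(-4 + 0))*(-4) = (-3*(-2) - 3*(-4))*(-4) = (6 + 12)*(-4) = 18*(-4) = -72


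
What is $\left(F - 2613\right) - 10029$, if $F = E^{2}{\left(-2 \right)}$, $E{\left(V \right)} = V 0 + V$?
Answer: $-12638$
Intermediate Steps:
$E{\left(V \right)} = V$ ($E{\left(V \right)} = 0 + V = V$)
$F = 4$ ($F = \left(-2\right)^{2} = 4$)
$\left(F - 2613\right) - 10029 = \left(4 - 2613\right) - 10029 = -2609 - 10029 = -12638$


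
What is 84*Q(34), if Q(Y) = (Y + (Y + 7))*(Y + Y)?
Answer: 428400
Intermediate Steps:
Q(Y) = 2*Y*(7 + 2*Y) (Q(Y) = (Y + (7 + Y))*(2*Y) = (7 + 2*Y)*(2*Y) = 2*Y*(7 + 2*Y))
84*Q(34) = 84*(2*34*(7 + 2*34)) = 84*(2*34*(7 + 68)) = 84*(2*34*75) = 84*5100 = 428400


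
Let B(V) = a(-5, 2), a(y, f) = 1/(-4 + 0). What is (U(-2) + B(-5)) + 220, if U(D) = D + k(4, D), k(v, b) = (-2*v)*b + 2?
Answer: 943/4 ≈ 235.75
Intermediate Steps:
a(y, f) = -1/4 (a(y, f) = 1/(-4) = -1/4)
B(V) = -1/4
k(v, b) = 2 - 2*b*v (k(v, b) = -2*b*v + 2 = 2 - 2*b*v)
U(D) = 2 - 7*D (U(D) = D + (2 - 2*D*4) = D + (2 - 8*D) = 2 - 7*D)
(U(-2) + B(-5)) + 220 = ((2 - 7*(-2)) - 1/4) + 220 = ((2 + 14) - 1/4) + 220 = (16 - 1/4) + 220 = 63/4 + 220 = 943/4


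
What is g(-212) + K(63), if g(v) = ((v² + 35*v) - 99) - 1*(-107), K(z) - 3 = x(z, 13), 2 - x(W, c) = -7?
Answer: 37544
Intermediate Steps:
x(W, c) = 9 (x(W, c) = 2 - 1*(-7) = 2 + 7 = 9)
K(z) = 12 (K(z) = 3 + 9 = 12)
g(v) = 8 + v² + 35*v (g(v) = (-99 + v² + 35*v) + 107 = 8 + v² + 35*v)
g(-212) + K(63) = (8 + (-212)² + 35*(-212)) + 12 = (8 + 44944 - 7420) + 12 = 37532 + 12 = 37544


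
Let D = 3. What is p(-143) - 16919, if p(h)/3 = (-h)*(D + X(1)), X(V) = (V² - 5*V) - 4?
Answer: -19064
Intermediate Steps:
X(V) = -4 + V² - 5*V
p(h) = 15*h (p(h) = 3*((-h)*(3 + (-4 + 1² - 5*1))) = 3*((-h)*(3 + (-4 + 1 - 5))) = 3*((-h)*(3 - 8)) = 3*(-h*(-5)) = 3*(5*h) = 15*h)
p(-143) - 16919 = 15*(-143) - 16919 = -2145 - 16919 = -19064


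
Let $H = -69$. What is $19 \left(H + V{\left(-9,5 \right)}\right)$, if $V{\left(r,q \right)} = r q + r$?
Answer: $-2337$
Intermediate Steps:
$V{\left(r,q \right)} = r + q r$ ($V{\left(r,q \right)} = q r + r = r + q r$)
$19 \left(H + V{\left(-9,5 \right)}\right) = 19 \left(-69 - 9 \left(1 + 5\right)\right) = 19 \left(-69 - 54\right) = 19 \left(-123\right) = -2337$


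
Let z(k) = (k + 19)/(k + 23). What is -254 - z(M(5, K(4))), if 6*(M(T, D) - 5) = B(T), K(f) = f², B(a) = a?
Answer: -44091/173 ≈ -254.86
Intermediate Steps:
M(T, D) = 5 + T/6
z(k) = (19 + k)/(23 + k)
-254 - z(M(5, K(4))) = -254 - (19 + (5 + (⅙)*5))/(23 + (5 + (⅙)*5)) = -254 - (19 + (5 + ⅚))/(23 + (5 + ⅚)) = -254 - (19 + 35/6)/(23 + 35/6) = -254 - 149/(173/6*6) = -254 - 6*149/(173*6) = -254 - 1*149/173 = -254 - 149/173 = -44091/173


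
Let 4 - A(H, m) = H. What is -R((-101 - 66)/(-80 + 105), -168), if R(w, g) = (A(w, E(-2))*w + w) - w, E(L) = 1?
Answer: 44589/625 ≈ 71.342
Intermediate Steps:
A(H, m) = 4 - H
R(w, g) = w*(4 - w) (R(w, g) = ((4 - w)*w + w) - w = (w*(4 - w) + w) - w = (w + w*(4 - w)) - w = w*(4 - w))
-R((-101 - 66)/(-80 + 105), -168) = -(-101 - 66)/(-80 + 105)*(4 - (-101 - 66)/(-80 + 105)) = -(-167/25)*(4 - (-167)/25) = -(-167*1/25)*(4 - (-167)/25) = -(-167)*(4 - 1*(-167/25))/25 = -(-167)*(4 + 167/25)/25 = -(-167)*267/(25*25) = -1*(-44589/625) = 44589/625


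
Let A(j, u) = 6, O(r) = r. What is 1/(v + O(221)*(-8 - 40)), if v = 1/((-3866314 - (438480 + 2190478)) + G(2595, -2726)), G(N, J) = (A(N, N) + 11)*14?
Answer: -6495034/68899320673 ≈ -9.4268e-5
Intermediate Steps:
G(N, J) = 238 (G(N, J) = (6 + 11)*14 = 17*14 = 238)
v = -1/6495034 (v = 1/((-3866314 - (438480 + 2190478)) + 238) = 1/((-3866314 - 1*2628958) + 238) = 1/((-3866314 - 2628958) + 238) = 1/(-6495272 + 238) = 1/(-6495034) = -1/6495034 ≈ -1.5396e-7)
1/(v + O(221)*(-8 - 40)) = 1/(-1/6495034 + 221*(-8 - 40)) = 1/(-1/6495034 + 221*(-48)) = 1/(-1/6495034 - 10608) = 1/(-68899320673/6495034) = -6495034/68899320673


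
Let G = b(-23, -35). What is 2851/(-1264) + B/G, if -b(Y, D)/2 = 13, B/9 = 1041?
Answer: -5958271/16432 ≈ -362.60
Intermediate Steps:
B = 9369 (B = 9*1041 = 9369)
b(Y, D) = -26 (b(Y, D) = -2*13 = -26)
G = -26
2851/(-1264) + B/G = 2851/(-1264) + 9369/(-26) = 2851*(-1/1264) + 9369*(-1/26) = -2851/1264 - 9369/26 = -5958271/16432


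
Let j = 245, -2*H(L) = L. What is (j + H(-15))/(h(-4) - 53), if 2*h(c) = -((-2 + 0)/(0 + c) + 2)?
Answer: -1010/217 ≈ -4.6544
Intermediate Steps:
H(L) = -L/2
h(c) = -1 + 1/c (h(c) = (-((-2 + 0)/(0 + c) + 2))/2 = (-(-2/c + 2))/2 = (-(2 - 2/c))/2 = (-2 + 2/c)/2 = -1 + 1/c)
(j + H(-15))/(h(-4) - 53) = (245 - ½*(-15))/((1 - 1*(-4))/(-4) - 53) = (245 + 15/2)/(-(1 + 4)/4 - 53) = 505/(2*(-¼*5 - 53)) = 505/(2*(-5/4 - 53)) = 505/(2*(-217/4)) = (505/2)*(-4/217) = -1010/217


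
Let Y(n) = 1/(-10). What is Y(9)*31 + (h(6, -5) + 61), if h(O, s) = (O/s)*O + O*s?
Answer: 207/10 ≈ 20.700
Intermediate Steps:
h(O, s) = O*s + O²/s (h(O, s) = O²/s + O*s = O*s + O²/s)
Y(n) = -⅒
Y(9)*31 + (h(6, -5) + 61) = -⅒*31 + (6*(6 + (-5)²)/(-5) + 61) = -31/10 + (6*(-⅕)*(6 + 25) + 61) = -31/10 + (6*(-⅕)*31 + 61) = -31/10 + (-186/5 + 61) = -31/10 + 119/5 = 207/10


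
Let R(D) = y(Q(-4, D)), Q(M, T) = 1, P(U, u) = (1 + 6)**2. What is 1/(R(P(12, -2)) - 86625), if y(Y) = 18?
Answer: -1/86607 ≈ -1.1546e-5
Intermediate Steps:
P(U, u) = 49 (P(U, u) = 7**2 = 49)
R(D) = 18
1/(R(P(12, -2)) - 86625) = 1/(18 - 86625) = 1/(-86607) = -1/86607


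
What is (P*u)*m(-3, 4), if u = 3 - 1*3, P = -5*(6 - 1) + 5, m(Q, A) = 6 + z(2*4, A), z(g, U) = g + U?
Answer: 0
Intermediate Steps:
z(g, U) = U + g
m(Q, A) = 14 + A (m(Q, A) = 6 + (A + 2*4) = 6 + (A + 8) = 6 + (8 + A) = 14 + A)
P = -20 (P = -5*5 + 5 = -25 + 5 = -20)
u = 0 (u = 3 - 3 = 0)
(P*u)*m(-3, 4) = (-20*0)*(14 + 4) = 0*18 = 0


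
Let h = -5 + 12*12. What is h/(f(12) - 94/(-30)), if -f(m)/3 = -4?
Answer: 2085/227 ≈ 9.1850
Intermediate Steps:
f(m) = 12 (f(m) = -3*(-4) = 12)
h = 139 (h = -5 + 144 = 139)
h/(f(12) - 94/(-30)) = 139/(12 - 94/(-30)) = 139/(12 - 94*(-1/30)) = 139/(12 + 47/15) = 139/(227/15) = (15/227)*139 = 2085/227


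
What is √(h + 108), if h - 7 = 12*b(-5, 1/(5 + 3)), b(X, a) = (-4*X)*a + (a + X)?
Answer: √346/2 ≈ 9.3005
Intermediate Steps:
b(X, a) = X + a - 4*X*a (b(X, a) = -4*X*a + (X + a) = X + a - 4*X*a)
h = -43/2 (h = 7 + 12*(-5 + 1/(5 + 3) - 4*(-5)/(5 + 3)) = 7 + 12*(-5 + 1/8 - 4*(-5)/8) = 7 + 12*(-5 + ⅛ - 4*(-5)*⅛) = 7 + 12*(-5 + ⅛ + 5/2) = 7 + 12*(-19/8) = 7 - 57/2 = -43/2 ≈ -21.500)
√(h + 108) = √(-43/2 + 108) = √(173/2) = √346/2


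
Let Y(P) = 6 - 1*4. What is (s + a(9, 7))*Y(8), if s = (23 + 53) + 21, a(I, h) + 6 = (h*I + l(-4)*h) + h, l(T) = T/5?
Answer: 1554/5 ≈ 310.80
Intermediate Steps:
l(T) = T/5 (l(T) = T*(1/5) = T/5)
Y(P) = 2 (Y(P) = 6 - 4 = 2)
a(I, h) = -6 + h/5 + I*h (a(I, h) = -6 + ((h*I + ((1/5)*(-4))*h) + h) = -6 + ((I*h - 4*h/5) + h) = -6 + ((-4*h/5 + I*h) + h) = -6 + (h/5 + I*h) = -6 + h/5 + I*h)
s = 97 (s = 76 + 21 = 97)
(s + a(9, 7))*Y(8) = (97 + (-6 + (1/5)*7 + 9*7))*2 = (97 + (-6 + 7/5 + 63))*2 = (97 + 292/5)*2 = (777/5)*2 = 1554/5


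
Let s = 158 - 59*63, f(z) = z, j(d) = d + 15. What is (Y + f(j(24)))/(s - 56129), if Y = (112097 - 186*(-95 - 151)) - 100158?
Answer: -28867/29844 ≈ -0.96726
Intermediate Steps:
j(d) = 15 + d
s = -3559 (s = 158 - 3717 = -3559)
Y = 57695 (Y = (112097 - 186*(-246)) - 100158 = (112097 + 45756) - 100158 = 157853 - 100158 = 57695)
(Y + f(j(24)))/(s - 56129) = (57695 + (15 + 24))/(-3559 - 56129) = (57695 + 39)/(-59688) = 57734*(-1/59688) = -28867/29844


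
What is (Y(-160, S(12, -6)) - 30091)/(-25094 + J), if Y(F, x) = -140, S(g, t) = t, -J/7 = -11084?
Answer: -10077/17498 ≈ -0.57589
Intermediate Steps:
J = 77588 (J = -7*(-11084) = 77588)
(Y(-160, S(12, -6)) - 30091)/(-25094 + J) = (-140 - 30091)/(-25094 + 77588) = -30231/52494 = -30231*1/52494 = -10077/17498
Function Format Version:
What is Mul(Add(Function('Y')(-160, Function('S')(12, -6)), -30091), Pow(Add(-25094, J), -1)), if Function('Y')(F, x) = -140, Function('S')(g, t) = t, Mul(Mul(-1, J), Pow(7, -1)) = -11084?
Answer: Rational(-10077, 17498) ≈ -0.57589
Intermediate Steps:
J = 77588 (J = Mul(-7, -11084) = 77588)
Mul(Add(Function('Y')(-160, Function('S')(12, -6)), -30091), Pow(Add(-25094, J), -1)) = Mul(Add(-140, -30091), Pow(Add(-25094, 77588), -1)) = Mul(-30231, Pow(52494, -1)) = Mul(-30231, Rational(1, 52494)) = Rational(-10077, 17498)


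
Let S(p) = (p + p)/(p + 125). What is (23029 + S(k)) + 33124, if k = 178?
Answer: 17014715/303 ≈ 56154.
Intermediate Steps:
S(p) = 2*p/(125 + p) (S(p) = (2*p)/(125 + p) = 2*p/(125 + p))
(23029 + S(k)) + 33124 = (23029 + 2*178/(125 + 178)) + 33124 = (23029 + 2*178/303) + 33124 = (23029 + 2*178*(1/303)) + 33124 = (23029 + 356/303) + 33124 = 6978143/303 + 33124 = 17014715/303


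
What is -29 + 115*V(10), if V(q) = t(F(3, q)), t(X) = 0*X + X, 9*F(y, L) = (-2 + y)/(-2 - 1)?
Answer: -898/27 ≈ -33.259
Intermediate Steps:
F(y, L) = 2/27 - y/27 (F(y, L) = ((-2 + y)/(-2 - 1))/9 = ((-2 + y)/(-3))/9 = ((-2 + y)*(-⅓))/9 = (⅔ - y/3)/9 = 2/27 - y/27)
t(X) = X (t(X) = 0 + X = X)
V(q) = -1/27 (V(q) = 2/27 - 1/27*3 = 2/27 - ⅑ = -1/27)
-29 + 115*V(10) = -29 + 115*(-1/27) = -29 - 115/27 = -898/27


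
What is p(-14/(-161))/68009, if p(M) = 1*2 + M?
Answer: 48/1564207 ≈ 3.0686e-5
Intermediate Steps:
p(M) = 2 + M
p(-14/(-161))/68009 = (2 - 14/(-161))/68009 = (2 - 14*(-1/161))*(1/68009) = (2 + 2/23)*(1/68009) = (48/23)*(1/68009) = 48/1564207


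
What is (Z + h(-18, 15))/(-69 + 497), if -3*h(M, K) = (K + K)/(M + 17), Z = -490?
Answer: -120/107 ≈ -1.1215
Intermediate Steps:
h(M, K) = -2*K/(3*(17 + M)) (h(M, K) = -(K + K)/(3*(M + 17)) = -2*K/(3*(17 + M)))
(Z + h(-18, 15))/(-69 + 497) = (-490 - 2*15/(51 + 3*(-18)))/(-69 + 497) = (-490 - 2*15/(51 - 54))/428 = (-490 - 2*15/(-3))*(1/428) = (-490 - 2*15*(-⅓))*(1/428) = (-490 + 10)*(1/428) = -480*1/428 = -120/107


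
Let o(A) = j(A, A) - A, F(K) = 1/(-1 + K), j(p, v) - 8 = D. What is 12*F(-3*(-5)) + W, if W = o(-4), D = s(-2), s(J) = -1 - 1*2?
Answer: 69/7 ≈ 9.8571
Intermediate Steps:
s(J) = -3 (s(J) = -1 - 2 = -3)
D = -3
j(p, v) = 5 (j(p, v) = 8 - 3 = 5)
o(A) = 5 - A
W = 9 (W = 5 - 1*(-4) = 5 + 4 = 9)
12*F(-3*(-5)) + W = 12/(-1 - 3*(-5)) + 9 = 12/(-1 + 15) + 9 = 12/14 + 9 = 12*(1/14) + 9 = 6/7 + 9 = 69/7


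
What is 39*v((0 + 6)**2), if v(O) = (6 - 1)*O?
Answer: 7020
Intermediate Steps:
v(O) = 5*O
39*v((0 + 6)**2) = 39*(5*(0 + 6)**2) = 39*(5*6**2) = 39*(5*36) = 39*180 = 7020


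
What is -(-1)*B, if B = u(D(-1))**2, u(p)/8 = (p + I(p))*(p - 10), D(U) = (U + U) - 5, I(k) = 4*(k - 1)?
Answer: 28132416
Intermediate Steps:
I(k) = -4 + 4*k (I(k) = 4*(-1 + k) = -4 + 4*k)
D(U) = -5 + 2*U (D(U) = 2*U - 5 = -5 + 2*U)
u(p) = 8*(-10 + p)*(-4 + 5*p) (u(p) = 8*((p + (-4 + 4*p))*(p - 10)) = 8*((-4 + 5*p)*(-10 + p)) = 8*((-10 + p)*(-4 + 5*p)) = 8*(-10 + p)*(-4 + 5*p))
B = 28132416 (B = (320 - 432*(-5 + 2*(-1)) + 40*(-5 + 2*(-1))**2)**2 = (320 - 432*(-5 - 2) + 40*(-5 - 2)**2)**2 = (320 - 432*(-7) + 40*(-7)**2)**2 = (320 + 3024 + 40*49)**2 = (320 + 3024 + 1960)**2 = 5304**2 = 28132416)
-(-1)*B = -(-1)*28132416 = -1*(-28132416) = 28132416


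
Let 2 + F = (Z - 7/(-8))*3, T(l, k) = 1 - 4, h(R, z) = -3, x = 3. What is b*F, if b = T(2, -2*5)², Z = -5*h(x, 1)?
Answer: 3285/8 ≈ 410.63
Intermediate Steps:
Z = 15 (Z = -5*(-3) = 15)
T(l, k) = -3
F = 365/8 (F = -2 + (15 - 7/(-8))*3 = -2 + (15 - 7*(-⅛))*3 = -2 + (15 + 7/8)*3 = -2 + (127/8)*3 = -2 + 381/8 = 365/8 ≈ 45.625)
b = 9 (b = (-3)² = 9)
b*F = 9*(365/8) = 3285/8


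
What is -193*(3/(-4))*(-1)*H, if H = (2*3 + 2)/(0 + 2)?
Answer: -579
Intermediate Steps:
H = 4 (H = (6 + 2)/2 = 8*(½) = 4)
-193*(3/(-4))*(-1)*H = -193*(3/(-4))*(-1)*4 = -193*(3*(-¼))*(-1)*4 = -193*(-¾*(-1))*4 = -579*4/4 = -193*3 = -579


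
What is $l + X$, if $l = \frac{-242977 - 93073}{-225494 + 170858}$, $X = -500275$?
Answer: $- \frac{13666344425}{27318} \approx -5.0027 \cdot 10^{5}$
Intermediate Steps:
$l = \frac{168025}{27318}$ ($l = - \frac{336050}{-54636} = \left(-336050\right) \left(- \frac{1}{54636}\right) = \frac{168025}{27318} \approx 6.1507$)
$l + X = \frac{168025}{27318} - 500275 = - \frac{13666344425}{27318}$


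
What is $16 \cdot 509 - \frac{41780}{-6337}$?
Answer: $\frac{51650308}{6337} \approx 8150.6$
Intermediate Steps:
$16 \cdot 509 - \frac{41780}{-6337} = 8144 - - \frac{41780}{6337} = 8144 + \frac{41780}{6337} = \frac{51650308}{6337}$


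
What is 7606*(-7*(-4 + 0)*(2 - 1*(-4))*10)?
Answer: 12778080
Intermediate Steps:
7606*(-7*(-4 + 0)*(2 - 1*(-4))*10) = 7606*(-(-28)*(2 + 4)*10) = 7606*(-(-28)*6*10) = 7606*(-7*(-24)*10) = 7606*(168*10) = 7606*1680 = 12778080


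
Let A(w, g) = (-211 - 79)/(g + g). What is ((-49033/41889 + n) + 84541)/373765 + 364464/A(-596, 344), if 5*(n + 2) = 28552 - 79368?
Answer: -280422956307709378/324316157475 ≈ -8.6466e+5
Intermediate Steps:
A(w, g) = -145/g (A(w, g) = -290*1/(2*g) = -145/g)
n = -50826/5 (n = -2 + (28552 - 79368)/5 = -2 + (⅕)*(-50816) = -2 - 50816/5 = -50826/5 ≈ -10165.)
((-49033/41889 + n) + 84541)/373765 + 364464/A(-596, 344) = ((-49033/41889 - 50826/5) + 84541)/373765 + 364464/((-145/344)) = ((-49033*1/41889 - 50826/5) + 84541)*(1/373765) + 364464/((-145*1/344)) = ((-49033/41889 - 50826/5) + 84541)*(1/373765) + 364464/(-145/344) = (-2129295479/209445 + 84541)*(1/373765) + 364464*(-344/145) = (15577394266/209445)*(1/373765) - 125375616/145 = 2225342038/11183315775 - 125375616/145 = -280422956307709378/324316157475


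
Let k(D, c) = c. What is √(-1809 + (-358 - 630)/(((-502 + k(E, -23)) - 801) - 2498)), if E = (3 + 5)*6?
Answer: I*√413268523/478 ≈ 42.529*I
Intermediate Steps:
E = 48 (E = 8*6 = 48)
√(-1809 + (-358 - 630)/(((-502 + k(E, -23)) - 801) - 2498)) = √(-1809 + (-358 - 630)/(((-502 - 23) - 801) - 2498)) = √(-1809 - 988/((-525 - 801) - 2498)) = √(-1809 - 988/(-1326 - 2498)) = √(-1809 - 988/(-3824)) = √(-1809 - 988*(-1/3824)) = √(-1809 + 247/956) = √(-1729157/956) = I*√413268523/478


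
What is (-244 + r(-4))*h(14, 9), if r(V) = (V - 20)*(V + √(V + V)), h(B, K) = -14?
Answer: 2072 + 672*I*√2 ≈ 2072.0 + 950.35*I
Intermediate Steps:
r(V) = (-20 + V)*(V + √2*√V) (r(V) = (-20 + V)*(V + √(2*V)) = (-20 + V)*(V + √2*√V))
(-244 + r(-4))*h(14, 9) = (-244 + ((-4)² - 20*(-4) + √2*(-4)^(3/2) - 20*√2*√(-4)))*(-14) = (-244 + (16 + 80 + √2*(-8*I) - 20*√2*2*I))*(-14) = (-244 + (16 + 80 - 8*I*√2 - 40*I*√2))*(-14) = (-244 + (96 - 48*I*√2))*(-14) = (-148 - 48*I*√2)*(-14) = 2072 + 672*I*√2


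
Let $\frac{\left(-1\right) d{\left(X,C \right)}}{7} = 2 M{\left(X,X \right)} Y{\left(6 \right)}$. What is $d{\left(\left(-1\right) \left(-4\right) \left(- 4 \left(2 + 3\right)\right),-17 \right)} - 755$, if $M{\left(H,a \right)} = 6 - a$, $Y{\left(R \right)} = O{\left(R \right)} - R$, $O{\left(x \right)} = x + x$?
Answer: $-7979$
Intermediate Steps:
$O{\left(x \right)} = 2 x$
$Y{\left(R \right)} = R$ ($Y{\left(R \right)} = 2 R - R = R$)
$d{\left(X,C \right)} = -504 + 84 X$ ($d{\left(X,C \right)} = - 7 \cdot 2 \left(6 - X\right) 6 = - 7 \left(12 - 2 X\right) 6 = - 7 \left(72 - 12 X\right) = -504 + 84 X$)
$d{\left(\left(-1\right) \left(-4\right) \left(- 4 \left(2 + 3\right)\right),-17 \right)} - 755 = \left(-504 + 84 \left(-1\right) \left(-4\right) \left(- 4 \left(2 + 3\right)\right)\right) - 755 = \left(-504 + 84 \cdot 4 \left(\left(-4\right) 5\right)\right) - 755 = \left(-504 + 84 \cdot 4 \left(-20\right)\right) - 755 = \left(-504 + 84 \left(-80\right)\right) - 755 = \left(-504 - 6720\right) - 755 = -7224 - 755 = -7979$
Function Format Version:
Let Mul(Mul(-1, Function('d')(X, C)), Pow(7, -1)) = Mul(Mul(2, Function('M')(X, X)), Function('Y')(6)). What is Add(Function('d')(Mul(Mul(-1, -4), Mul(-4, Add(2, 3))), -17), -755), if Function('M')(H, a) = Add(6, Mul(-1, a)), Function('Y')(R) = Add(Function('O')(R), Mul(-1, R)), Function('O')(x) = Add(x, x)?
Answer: -7979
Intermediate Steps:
Function('O')(x) = Mul(2, x)
Function('Y')(R) = R (Function('Y')(R) = Add(Mul(2, R), Mul(-1, R)) = R)
Function('d')(X, C) = Add(-504, Mul(84, X)) (Function('d')(X, C) = Mul(-7, Mul(Mul(2, Add(6, Mul(-1, X))), 6)) = Mul(-7, Mul(Add(12, Mul(-2, X)), 6)) = Mul(-7, Add(72, Mul(-12, X))) = Add(-504, Mul(84, X)))
Add(Function('d')(Mul(Mul(-1, -4), Mul(-4, Add(2, 3))), -17), -755) = Add(Add(-504, Mul(84, Mul(Mul(-1, -4), Mul(-4, Add(2, 3))))), -755) = Add(Add(-504, Mul(84, Mul(4, Mul(-4, 5)))), -755) = Add(Add(-504, Mul(84, Mul(4, -20))), -755) = Add(Add(-504, Mul(84, -80)), -755) = Add(Add(-504, -6720), -755) = Add(-7224, -755) = -7979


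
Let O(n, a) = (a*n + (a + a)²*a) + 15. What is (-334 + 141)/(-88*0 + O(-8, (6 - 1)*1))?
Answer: -193/475 ≈ -0.40632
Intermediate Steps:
O(n, a) = 15 + 4*a³ + a*n (O(n, a) = (a*n + (2*a)²*a) + 15 = (a*n + (4*a²)*a) + 15 = (a*n + 4*a³) + 15 = (4*a³ + a*n) + 15 = 15 + 4*a³ + a*n)
(-334 + 141)/(-88*0 + O(-8, (6 - 1)*1)) = (-334 + 141)/(-88*0 + (15 + 4*((6 - 1)*1)³ + ((6 - 1)*1)*(-8))) = -193/(0 + (15 + 4*(5*1)³ + (5*1)*(-8))) = -193/(0 + (15 + 4*5³ + 5*(-8))) = -193/(0 + (15 + 4*125 - 40)) = -193/(0 + (15 + 500 - 40)) = -193/(0 + 475) = -193/475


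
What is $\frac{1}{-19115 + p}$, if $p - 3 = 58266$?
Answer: $\frac{1}{39154} \approx 2.554 \cdot 10^{-5}$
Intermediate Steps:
$p = 58269$ ($p = 3 + 58266 = 58269$)
$\frac{1}{-19115 + p} = \frac{1}{-19115 + 58269} = \frac{1}{39154}$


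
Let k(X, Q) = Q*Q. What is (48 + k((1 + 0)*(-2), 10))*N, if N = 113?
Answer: 16724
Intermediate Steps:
k(X, Q) = Q**2
(48 + k((1 + 0)*(-2), 10))*N = (48 + 10**2)*113 = (48 + 100)*113 = 148*113 = 16724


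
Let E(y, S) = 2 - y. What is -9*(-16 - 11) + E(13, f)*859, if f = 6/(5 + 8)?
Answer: -9206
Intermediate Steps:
f = 6/13 ≈ 0.46154
-9*(-16 - 11) + E(13, f)*859 = -9*(-16 - 11) + (2 - 1*13)*859 = -9*(-27) + (2 - 13)*859 = 243 - 11*859 = 243 - 9449 = -9206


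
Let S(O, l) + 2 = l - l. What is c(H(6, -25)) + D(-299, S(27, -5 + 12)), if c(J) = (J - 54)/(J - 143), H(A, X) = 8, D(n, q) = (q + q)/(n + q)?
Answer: 14386/40635 ≈ 0.35403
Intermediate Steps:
S(O, l) = -2 (S(O, l) = -2 + (l - l) = -2 + 0 = -2)
D(n, q) = 2*q/(n + q) (D(n, q) = (2*q)/(n + q) = 2*q/(n + q))
c(J) = (-54 + J)/(-143 + J)
c(H(6, -25)) + D(-299, S(27, -5 + 12)) = (-54 + 8)/(-143 + 8) + 2*(-2)/(-299 - 2) = -46/(-135) + 2*(-2)/(-301) = -1/135*(-46) + 2*(-2)*(-1/301) = 46/135 + 4/301 = 14386/40635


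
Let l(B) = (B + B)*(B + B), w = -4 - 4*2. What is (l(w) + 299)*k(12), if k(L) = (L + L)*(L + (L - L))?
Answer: 252000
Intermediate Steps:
w = -12 (w = -4 - 8 = -12)
l(B) = 4*B² (l(B) = (2*B)*(2*B) = 4*B²)
k(L) = 2*L² (k(L) = (2*L)*(L + 0) = (2*L)*L = 2*L²)
(l(w) + 299)*k(12) = (4*(-12)² + 299)*(2*12²) = (4*144 + 299)*(2*144) = (576 + 299)*288 = 875*288 = 252000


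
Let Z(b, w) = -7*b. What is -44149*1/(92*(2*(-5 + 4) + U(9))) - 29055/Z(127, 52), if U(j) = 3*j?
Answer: 27578039/2044700 ≈ 13.488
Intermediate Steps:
-44149*1/(92*(2*(-5 + 4) + U(9))) - 29055/Z(127, 52) = -44149*1/(92*(2*(-5 + 4) + 3*9)) - 29055/((-7*127)) = -44149*1/(92*(2*(-1) + 27)) - 29055/(-889) = -44149*1/(92*(-2 + 27)) - 29055*(-1/889) = -44149/(25*92) + 29055/889 = -44149/2300 + 29055/889 = 27578039/2044700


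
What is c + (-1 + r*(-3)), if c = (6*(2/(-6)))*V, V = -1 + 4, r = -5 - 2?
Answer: 14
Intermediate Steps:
r = -7
V = 3
c = -6 (c = (6*(2/(-6)))*3 = (6*(2*(-1/6)))*3 = (6*(-1/3))*3 = -2*3 = -6)
c + (-1 + r*(-3)) = -6 + (-1 - 7*(-3)) = -6 + (-1 + 21) = -6 + 20 = 14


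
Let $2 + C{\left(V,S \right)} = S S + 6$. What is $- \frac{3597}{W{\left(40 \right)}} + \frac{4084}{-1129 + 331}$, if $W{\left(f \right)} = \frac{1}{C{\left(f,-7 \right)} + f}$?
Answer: $- \frac{133475921}{399} \approx -3.3453 \cdot 10^{5}$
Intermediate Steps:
$C{\left(V,S \right)} = 4 + S^{2}$ ($C{\left(V,S \right)} = -2 + \left(S S + 6\right) = -2 + \left(S^{2} + 6\right) = -2 + \left(6 + S^{2}\right) = 4 + S^{2}$)
$W{\left(f \right)} = \frac{1}{53 + f}$ ($W{\left(f \right)} = \frac{1}{\left(4 + \left(-7\right)^{2}\right) + f} = \frac{1}{\left(4 + 49\right) + f} = \frac{1}{53 + f}$)
$- \frac{3597}{W{\left(40 \right)}} + \frac{4084}{-1129 + 331} = - \frac{3597}{\frac{1}{53 + 40}} + \frac{4084}{-1129 + 331} = - \frac{3597}{\frac{1}{93}} + \frac{4084}{-798} = - 3597 \frac{1}{\frac{1}{93}} + 4084 \left(- \frac{1}{798}\right) = \left(-3597\right) 93 - \frac{2042}{399} = -334521 - \frac{2042}{399} = - \frac{133475921}{399}$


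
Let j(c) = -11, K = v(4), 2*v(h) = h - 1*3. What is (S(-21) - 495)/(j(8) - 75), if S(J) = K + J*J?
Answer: 107/172 ≈ 0.62209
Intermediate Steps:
v(h) = -3/2 + h/2 (v(h) = (h - 1*3)/2 = (h - 3)/2 = (-3 + h)/2 = -3/2 + h/2)
K = 1/2 (K = -3/2 + (1/2)*4 = -3/2 + 2 = 1/2 ≈ 0.50000)
S(J) = 1/2 + J**2 (S(J) = 1/2 + J*J = 1/2 + J**2)
(S(-21) - 495)/(j(8) - 75) = ((1/2 + (-21)**2) - 495)/(-11 - 75) = ((1/2 + 441) - 495)/(-86) = (883/2 - 495)*(-1/86) = -107/2*(-1/86) = 107/172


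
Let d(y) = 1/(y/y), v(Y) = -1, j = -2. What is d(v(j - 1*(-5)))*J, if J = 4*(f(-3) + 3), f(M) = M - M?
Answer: 12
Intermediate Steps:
f(M) = 0
d(y) = 1 (d(y) = 1/1 = 1)
J = 12 (J = 4*(0 + 3) = 4*3 = 12)
d(v(j - 1*(-5)))*J = 1*12 = 12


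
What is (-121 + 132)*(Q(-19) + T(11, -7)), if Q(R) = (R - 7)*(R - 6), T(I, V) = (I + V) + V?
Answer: 7117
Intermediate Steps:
T(I, V) = I + 2*V
Q(R) = (-7 + R)*(-6 + R)
(-121 + 132)*(Q(-19) + T(11, -7)) = (-121 + 132)*((42 + (-19)² - 13*(-19)) + (11 + 2*(-7))) = 11*((42 + 361 + 247) + (11 - 14)) = 11*(650 - 3) = 11*647 = 7117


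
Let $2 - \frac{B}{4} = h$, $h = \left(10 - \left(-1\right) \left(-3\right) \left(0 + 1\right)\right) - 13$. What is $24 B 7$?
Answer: $5376$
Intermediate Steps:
$h = -6$ ($h = \left(10 - 3 \cdot 1\right) - 13 = \left(10 - 3\right) - 13 = 7 - 13 = -6$)
$B = 32$ ($B = 8 - -24 = 8 + 24 = 32$)
$24 B 7 = 24 \cdot 32 \cdot 7 = 768 \cdot 7 = 5376$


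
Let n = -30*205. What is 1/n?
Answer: -1/6150 ≈ -0.00016260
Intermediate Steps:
n = -6150
1/n = 1/(-6150) = -1/6150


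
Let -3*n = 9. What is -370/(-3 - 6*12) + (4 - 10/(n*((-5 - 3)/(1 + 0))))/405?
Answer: 24019/4860 ≈ 4.9422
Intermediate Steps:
n = -3 (n = -1/3*9 = -3)
-370/(-3 - 6*12) + (4 - 10/(n*((-5 - 3)/(1 + 0))))/405 = -370/(-3 - 6*12) + (4 - 10/((-3)*((-5 - 3)/(1 + 0))))/405 = -370/(-3 - 72) + (4 - (-10)/(3*((-8/1))))*(1/405) = -370/(-75) + (4 - (-10)/(3*((-8*1))))*(1/405) = -370*(-1/75) + (4 - (-10)/(3*(-8)))*(1/405) = 74/15 + (4 - (-10)*(-1)/(3*8))*(1/405) = 74/15 + (4 - 10*1/24)*(1/405) = 74/15 + (4 - 5/12)*(1/405) = 74/15 + (43/12)*(1/405) = 74/15 + 43/4860 = 24019/4860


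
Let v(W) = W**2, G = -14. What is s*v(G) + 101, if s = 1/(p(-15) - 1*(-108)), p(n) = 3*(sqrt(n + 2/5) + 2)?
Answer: 2247019/21879 - 196*I*sqrt(365)/21879 ≈ 102.7 - 0.17115*I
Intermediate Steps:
p(n) = 6 + 3*sqrt(2/5 + n) (p(n) = 3*(sqrt(n + 2*(1/5)) + 2) = 3*(sqrt(n + 2/5) + 2) = 3*(sqrt(2/5 + n) + 2) = 3*(2 + sqrt(2/5 + n)) = 6 + 3*sqrt(2/5 + n))
s = 1/(114 + 3*I*sqrt(365)/5) (s = 1/((6 + 3*sqrt(10 + 25*(-15))/5) - 1*(-108)) = 1/((6 + 3*sqrt(10 - 375)/5) + 108) = 1/((6 + 3*sqrt(-365)/5) + 108) = 1/((6 + 3*(I*sqrt(365))/5) + 108) = 1/((6 + 3*I*sqrt(365)/5) + 108) = 1/(114 + 3*I*sqrt(365)/5) ≈ 0.0086841 - 0.00087321*I)
s*v(G) + 101 = (190/21879 - I*sqrt(365)/21879)*(-14)**2 + 101 = (190/21879 - I*sqrt(365)/21879)*196 + 101 = (37240/21879 - 196*I*sqrt(365)/21879) + 101 = 2247019/21879 - 196*I*sqrt(365)/21879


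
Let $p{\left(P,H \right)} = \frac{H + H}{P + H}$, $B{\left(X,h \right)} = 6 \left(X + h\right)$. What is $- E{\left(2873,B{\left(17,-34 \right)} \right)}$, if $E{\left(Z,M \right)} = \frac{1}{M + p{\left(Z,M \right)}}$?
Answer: $\frac{163}{16638} \approx 0.0097969$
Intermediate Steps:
$B{\left(X,h \right)} = 6 X + 6 h$
$p{\left(P,H \right)} = \frac{2 H}{H + P}$
$E{\left(Z,M \right)} = \frac{1}{M + \frac{2 M}{M + Z}}$
$- E{\left(2873,B{\left(17,-34 \right)} \right)} = - \frac{\left(6 \cdot 17 + 6 \left(-34\right)\right) + 2873}{\left(6 \cdot 17 + 6 \left(-34\right)\right) \left(2 + \left(6 \cdot 17 + 6 \left(-34\right)\right) + 2873\right)} = - \frac{\left(102 - 204\right) + 2873}{\left(102 - 204\right) \left(2 + \left(102 - 204\right) + 2873\right)} = - \frac{-102 + 2873}{\left(-102\right) \left(2 - 102 + 2873\right)} = - \frac{\left(-1\right) 2771}{102 \cdot 2773} = \left(-1\right) \left(- \frac{163}{16638}\right) = \frac{163}{16638}$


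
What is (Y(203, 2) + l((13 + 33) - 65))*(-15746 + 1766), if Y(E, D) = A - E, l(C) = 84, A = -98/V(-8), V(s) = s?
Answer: 1492365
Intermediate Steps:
A = 49/4 (A = -98/(-8) = -98*(-1/8) = 49/4 ≈ 12.250)
Y(E, D) = 49/4 - E
(Y(203, 2) + l((13 + 33) - 65))*(-15746 + 1766) = ((49/4 - 1*203) + 84)*(-15746 + 1766) = ((49/4 - 203) + 84)*(-13980) = (-763/4 + 84)*(-13980) = -427/4*(-13980) = 1492365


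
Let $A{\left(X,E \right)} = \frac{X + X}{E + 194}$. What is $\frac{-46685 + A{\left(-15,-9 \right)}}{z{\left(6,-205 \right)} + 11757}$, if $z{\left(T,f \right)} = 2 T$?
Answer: $- \frac{1727351}{435453} \approx -3.9668$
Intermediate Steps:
$A{\left(X,E \right)} = \frac{2 X}{194 + E}$
$\frac{-46685 + A{\left(-15,-9 \right)}}{z{\left(6,-205 \right)} + 11757} = \frac{-46685 + 2 \left(-15\right) \frac{1}{194 - 9}}{2 \cdot 6 + 11757} = \frac{-46685 + 2 \left(-15\right) \frac{1}{185}}{12 + 11757} = \frac{-46685 + 2 \left(-15\right) \frac{1}{185}}{11769} = \left(-46685 - \frac{6}{37}\right) \frac{1}{11769} = \left(- \frac{1727351}{37}\right) \frac{1}{11769} = - \frac{1727351}{435453}$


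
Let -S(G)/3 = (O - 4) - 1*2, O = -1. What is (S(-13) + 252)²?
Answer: 74529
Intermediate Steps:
S(G) = 21 (S(G) = -3*((-1 - 4) - 1*2) = -3*(-5 - 2) = -3*(-7) = 21)
(S(-13) + 252)² = (21 + 252)² = 273² = 74529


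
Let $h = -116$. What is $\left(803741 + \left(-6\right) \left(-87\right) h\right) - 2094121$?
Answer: $-1350932$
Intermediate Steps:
$\left(803741 + \left(-6\right) \left(-87\right) h\right) - 2094121 = \left(803741 + \left(-6\right) \left(-87\right) \left(-116\right)\right) - 2094121 = \left(803741 + 522 \left(-116\right)\right) - 2094121 = \left(803741 - 60552\right) - 2094121 = 743189 - 2094121 = -1350932$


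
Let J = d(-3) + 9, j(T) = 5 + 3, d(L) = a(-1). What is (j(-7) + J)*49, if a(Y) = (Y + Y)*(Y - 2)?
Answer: 1127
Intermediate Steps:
a(Y) = 2*Y*(-2 + Y) (a(Y) = (2*Y)*(-2 + Y) = 2*Y*(-2 + Y))
d(L) = 6 (d(L) = 2*(-1)*(-2 - 1) = 2*(-1)*(-3) = 6)
j(T) = 8
J = 15 (J = 6 + 9 = 15)
(j(-7) + J)*49 = (8 + 15)*49 = 23*49 = 1127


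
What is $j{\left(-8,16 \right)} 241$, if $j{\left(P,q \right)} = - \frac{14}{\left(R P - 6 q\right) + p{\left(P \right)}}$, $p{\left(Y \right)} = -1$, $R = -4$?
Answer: $\frac{3374}{65} \approx 51.908$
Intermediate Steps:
$j{\left(P,q \right)} = - \frac{14}{-1 - 6 q - 4 P}$ ($j{\left(P,q \right)} = - \frac{14}{\left(- 4 P - 6 q\right) - 1} = - \frac{14}{\left(- 6 q - 4 P\right) - 1} = - \frac{14}{-1 - 6 q - 4 P}$)
$j{\left(-8,16 \right)} 241 = \frac{14}{1 + 4 \left(-8\right) + 6 \cdot 16} \cdot 241 = \frac{14}{1 - 32 + 96} \cdot 241 = \frac{14}{65} \cdot 241 = \frac{3374}{65}$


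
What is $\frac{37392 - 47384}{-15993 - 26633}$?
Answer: $\frac{4996}{21313} \approx 0.23441$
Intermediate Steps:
$\frac{37392 - 47384}{-15993 - 26633} = - \frac{9992}{-42626} = \left(-9992\right) \left(- \frac{1}{42626}\right) = \frac{4996}{21313}$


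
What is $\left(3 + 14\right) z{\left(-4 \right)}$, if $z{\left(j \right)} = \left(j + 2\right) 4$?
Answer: $-136$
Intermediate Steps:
$z{\left(j \right)} = 8 + 4 j$ ($z{\left(j \right)} = \left(2 + j\right) 4 = 8 + 4 j$)
$\left(3 + 14\right) z{\left(-4 \right)} = \left(3 + 14\right) \left(8 + 4 \left(-4\right)\right) = 17 \left(8 - 16\right) = 17 \left(-8\right) = -136$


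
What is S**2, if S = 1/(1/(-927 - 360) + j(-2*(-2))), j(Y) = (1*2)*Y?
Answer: 1656369/105987025 ≈ 0.015628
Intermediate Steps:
j(Y) = 2*Y
S = 1287/10295 (S = 1/(1/(-927 - 360) + 2*(-2*(-2))) = 1/(1/(-1287) + 2*4) = 1/(-1/1287 + 8) = 1/(10295/1287) = 1287/10295 ≈ 0.12501)
S**2 = (1287/10295)**2 = 1656369/105987025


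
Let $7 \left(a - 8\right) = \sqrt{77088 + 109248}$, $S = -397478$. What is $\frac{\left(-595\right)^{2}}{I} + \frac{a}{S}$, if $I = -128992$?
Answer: $- \frac{70359090443}{25635741088} - \frac{6 \sqrt{1294}}{1391173} \approx -2.7447$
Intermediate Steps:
$a = 8 + \frac{12 \sqrt{1294}}{7}$ ($a = 8 + \frac{\sqrt{77088 + 109248}}{7} = 8 + \frac{\sqrt{186336}}{7} = 8 + \frac{12 \sqrt{1294}}{7} \approx 69.667$)
$\frac{\left(-595\right)^{2}}{I} + \frac{a}{S} = \frac{\left(-595\right)^{2}}{-128992} + \frac{8 + \frac{12 \sqrt{1294}}{7}}{-397478} = 354025 \left(- \frac{1}{128992}\right) + \left(8 + \frac{12 \sqrt{1294}}{7}\right) \left(- \frac{1}{397478}\right) = - \frac{354025}{128992} - \left(\frac{4}{198739} + \frac{6 \sqrt{1294}}{1391173}\right) = - \frac{70359090443}{25635741088} - \frac{6 \sqrt{1294}}{1391173}$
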